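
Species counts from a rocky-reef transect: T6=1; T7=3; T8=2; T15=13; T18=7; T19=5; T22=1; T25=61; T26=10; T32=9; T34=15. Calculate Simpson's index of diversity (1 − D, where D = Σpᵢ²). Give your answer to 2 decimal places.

0.73

Total N = 1+3+2+13+7+5+1+61+10+9+15 = 127, so the proportions are 0.0079, 0.0236, 0.0157, 0.1024, 0.0551, 0.0394, 0.0079, 0.4803, 0.0787, 0.0709, 0.1181 (working shown to 4 dp, full precision carried).
D = 0.0079² + 0.0236² + 0.0157² + 0.1024² + 0.0551² + 0.0394² + 0.0079² + 0.4803² + 0.0787² + 0.0709² + 0.1181² = 0.0001 + 0.0006 + 0.0002 + 0.0105 + 0.0030 + 0.0016 + 0.0001 + 0.2307 + 0.0062 + 0.0050 + 0.0140 = 0.2719.
So 1 − D = 0.7281, i.e. 0.73 to 2 decimal places.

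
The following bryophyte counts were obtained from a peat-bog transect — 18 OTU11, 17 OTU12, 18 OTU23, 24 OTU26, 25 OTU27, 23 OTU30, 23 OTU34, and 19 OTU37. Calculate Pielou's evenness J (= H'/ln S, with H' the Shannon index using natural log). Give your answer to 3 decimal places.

0.995

Total N = 18+17+18+24+25+23+23+19 = 167, so the proportions are 0.10778, 0.1018, 0.10778, 0.14371, 0.1497, 0.13772, 0.13772, 0.11377 (working shown to 5 dp, full precision carried).
H' = −Σ pᵢ ln pᵢ = −((-0.24010) + (-0.23258) + (-0.24010) + (-0.27879) + (-0.28430) + (-0.27304) + (-0.27304) + (-0.24729)) = 2.06925.
With S = 8 species, ln S = 2.07944, so J = 2.06925/2.07944 = 0.99510, i.e. 0.995 to 3 decimal places.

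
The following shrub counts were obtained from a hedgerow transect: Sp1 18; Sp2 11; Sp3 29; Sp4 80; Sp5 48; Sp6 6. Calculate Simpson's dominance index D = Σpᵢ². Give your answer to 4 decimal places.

0.2720

Total N = 18+11+29+80+48+6 = 192, so the proportions are 0.09375, 0.057292, 0.151042, 0.416667, 0.25, 0.03125 (working shown to 6 dp, full precision carried).
D = 0.09375² + 0.057292² + 0.151042² + 0.416667² + 0.25² + 0.03125² = 0.008789 + 0.003282 + 0.022814 + 0.173611 + 0.062500 + 0.000977 = 0.271973.
To 4 decimal places, D = 0.2720.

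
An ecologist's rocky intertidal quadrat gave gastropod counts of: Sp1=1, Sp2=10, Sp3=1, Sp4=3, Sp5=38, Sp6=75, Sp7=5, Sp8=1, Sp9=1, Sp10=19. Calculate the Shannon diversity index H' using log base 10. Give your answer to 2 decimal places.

Total N = 1+10+1+3+38+75+5+1+1+19 = 154, so the proportions are 0.0065, 0.0649, 0.0065, 0.0195, 0.2468, 0.487, 0.0325, 0.0065, 0.0065, 0.1234 (working shown to 4 dp, full precision carried).
Each pᵢ log₁₀ pᵢ term: 0.0065×(-2.1875)=-0.0142, 0.0649×(-1.1875)=-0.0771, 0.0065×(-2.1875)=-0.0142, 0.0195×(-1.7104)=-0.0333, 0.2468×(-0.6077)=-0.1500, 0.487×(-0.3125)=-0.1522, 0.0325×(-1.4886)=-0.0483, 0.0065×(-2.1875)=-0.0142, 0.0065×(-2.1875)=-0.0142, 0.1234×(-0.9088)=-0.1121.
Sum = -0.6298, so H' = 0.63.

0.63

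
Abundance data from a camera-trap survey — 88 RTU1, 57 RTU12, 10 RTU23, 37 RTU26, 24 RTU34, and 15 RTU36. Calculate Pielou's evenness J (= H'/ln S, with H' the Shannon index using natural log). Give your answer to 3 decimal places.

Total N = 88+57+10+37+24+15 = 231, so the proportions are 0.38095, 0.24675, 0.04329, 0.16017, 0.1039, 0.06494 (working shown to 5 dp, full precision carried).
H' = −Σ pᵢ ln pᵢ = −((-0.36765) + (-0.34530) + (-0.13592) + (-0.29336) + (-0.23526) + (-0.17756)) = 1.55504.
With S = 6 species, ln S = 1.79176, so J = 1.55504/1.79176 = 0.86789, i.e. 0.868 to 3 decimal places.

0.868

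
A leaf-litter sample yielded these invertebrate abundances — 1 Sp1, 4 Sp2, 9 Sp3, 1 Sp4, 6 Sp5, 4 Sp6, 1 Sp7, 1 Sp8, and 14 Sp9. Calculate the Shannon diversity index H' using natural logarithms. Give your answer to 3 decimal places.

Total N = 1+4+9+1+6+4+1+1+14 = 41, so the proportions are 0.02439, 0.09756, 0.21951, 0.02439, 0.14634, 0.09756, 0.02439, 0.02439, 0.34146 (working shown to 5 dp, full precision carried).
Each pᵢ ln pᵢ term: 0.02439×(-3.71357)=-0.09057, 0.09756×(-2.32728)=-0.22705, 0.21951×(-1.51635)=-0.33286, 0.02439×(-3.71357)=-0.09057, 0.14634×(-1.92181)=-0.28124, 0.09756×(-2.32728)=-0.22705, 0.02439×(-3.71357)=-0.09057, 0.02439×(-3.71357)=-0.09057, 0.34146×(-1.07451)=-0.36691.
Sum = -1.79741, so H' = 1.797.

1.797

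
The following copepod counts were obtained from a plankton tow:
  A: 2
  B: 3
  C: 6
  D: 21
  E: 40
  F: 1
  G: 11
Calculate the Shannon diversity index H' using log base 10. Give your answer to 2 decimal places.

Total N = 2+3+6+21+40+1+11 = 84, so the proportions are 0.0238, 0.0357, 0.0714, 0.25, 0.4762, 0.0119, 0.131 (working shown to 4 dp, full precision carried).
Each pᵢ log₁₀ pᵢ term: 0.0238×(-1.6232)=-0.0386, 0.0357×(-1.4472)=-0.0517, 0.0714×(-1.1461)=-0.0819, 0.25×(-0.6021)=-0.1505, 0.4762×(-0.3222)=-0.1534, 0.0119×(-1.9243)=-0.0229, 0.131×(-0.8829)=-0.1156.
Sum = -0.6147, so H' = 0.61.

0.61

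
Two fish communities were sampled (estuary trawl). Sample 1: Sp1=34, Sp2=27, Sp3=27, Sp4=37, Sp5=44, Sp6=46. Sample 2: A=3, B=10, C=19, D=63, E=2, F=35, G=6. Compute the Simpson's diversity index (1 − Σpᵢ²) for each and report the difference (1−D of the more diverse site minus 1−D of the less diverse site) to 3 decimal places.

Sample 1: N=215, proportions 0.15814, 0.125581, 0.125581, 0.172093, 0.204651, 0.213953, giving 1−D = 0.826176 (working shown to 6 dp, full precision carried).
Sample 2: N=138, proportions 0.021739, 0.072464, 0.137681, 0.456522, 0.014493, 0.253623, 0.043478, giving 1−D = 0.700483.
Difference = |0.826176 − 0.700483| = 0.125693, i.e. 0.126 to 3 decimal places.

0.126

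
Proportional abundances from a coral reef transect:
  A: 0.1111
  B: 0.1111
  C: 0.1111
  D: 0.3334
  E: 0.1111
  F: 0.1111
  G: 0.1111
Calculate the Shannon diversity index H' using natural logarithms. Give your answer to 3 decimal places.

1.831

Each pᵢ ln pᵢ term (working shown to 5 dp, full precision carried): 0.1111×(-2.19732)=-0.24412, 0.1111×(-2.19732)=-0.24412, 0.1111×(-2.19732)=-0.24412, 0.3334×(-1.09841)=-0.36621, 0.1111×(-2.19732)=-0.24412, 0.1111×(-2.19732)=-0.24412, 0.1111×(-2.19732)=-0.24412.
Sum = -1.83095, so H' = 1.831.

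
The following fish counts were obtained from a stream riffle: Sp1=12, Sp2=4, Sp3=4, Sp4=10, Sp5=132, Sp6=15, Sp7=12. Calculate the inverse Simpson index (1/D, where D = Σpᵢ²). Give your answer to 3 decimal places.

1.977

Total N = 12+4+4+10+132+15+12 = 189, so the proportions are 0.063492, 0.021164, 0.021164, 0.05291, 0.698413, 0.079365, 0.063492 (working shown to 6 dp, full precision carried).
D = 0.063492² + 0.021164² + 0.021164² + 0.05291² + 0.698413² + 0.079365² + 0.063492² = 0.004031 + 0.000448 + 0.000448 + 0.002799 + 0.487780 + 0.006299 + 0.004031 = 0.505837.
So 1/D = 1.97692, i.e. 1.977 to 3 decimal places.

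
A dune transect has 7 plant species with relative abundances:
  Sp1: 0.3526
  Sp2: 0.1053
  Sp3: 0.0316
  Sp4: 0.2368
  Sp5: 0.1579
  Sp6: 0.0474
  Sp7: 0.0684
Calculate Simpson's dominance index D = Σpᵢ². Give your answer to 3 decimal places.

D = 0.3526² + 0.1053² + 0.0316² + 0.2368² + 0.1579² + 0.0474² + 0.0684² = 0.12433 + 0.01109 + 0.00100 + 0.05607 + 0.02493 + 0.00225 + 0.00468 = 0.22435 (working shown to 5 dp, full precision carried).
To 3 decimal places, D = 0.224.

0.224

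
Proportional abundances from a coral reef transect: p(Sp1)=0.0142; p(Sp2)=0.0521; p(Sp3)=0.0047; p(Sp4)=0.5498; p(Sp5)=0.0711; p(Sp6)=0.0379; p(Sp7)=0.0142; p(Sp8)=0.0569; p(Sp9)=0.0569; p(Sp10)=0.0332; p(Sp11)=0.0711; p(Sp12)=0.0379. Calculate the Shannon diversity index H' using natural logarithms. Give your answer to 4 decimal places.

1.6921

Each pᵢ ln pᵢ term (working shown to 6 dp, full precision carried): 0.0142×(-4.254513)=-0.060414, 0.0521×(-2.954590)=-0.153934, 0.0047×(-5.360193)=-0.025193, 0.5498×(-0.598201)=-0.328891, 0.0711×(-2.643668)=-0.187965, 0.0379×(-3.272804)=-0.124039, 0.0142×(-4.254513)=-0.060414, 0.0569×(-2.866460)=-0.163102, 0.0569×(-2.866460)=-0.163102, 0.0332×(-3.405205)=-0.113053, 0.0711×(-2.643668)=-0.187965, 0.0379×(-3.272804)=-0.124039.
Sum = -1.692110, so H' = 1.6921.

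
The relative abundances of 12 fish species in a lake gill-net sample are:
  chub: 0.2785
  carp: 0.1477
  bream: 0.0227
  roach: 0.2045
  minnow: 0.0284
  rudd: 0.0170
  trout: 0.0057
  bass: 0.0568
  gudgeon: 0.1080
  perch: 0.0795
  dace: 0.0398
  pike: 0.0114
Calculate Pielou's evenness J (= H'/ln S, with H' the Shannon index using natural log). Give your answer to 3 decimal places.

0.818

H' = −Σ pᵢ ln pᵢ = −((-0.35602) + (-0.28249) + (-0.08593) + (-0.32458) + (-0.10114) + (-0.06927) + (-0.02945) + (-0.16291) + (-0.24037) + (-0.20129) + (-0.12831) + (-0.05101)) = 2.03277 (working shown to 5 dp, full precision carried).
With S = 12 species, ln S = 2.48491, so J = 2.03277/2.48491 = 0.81805, i.e. 0.818 to 3 decimal places.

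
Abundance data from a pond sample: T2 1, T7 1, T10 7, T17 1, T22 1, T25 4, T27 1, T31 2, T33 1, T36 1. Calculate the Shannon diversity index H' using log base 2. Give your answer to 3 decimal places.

Total N = 1+1+7+1+1+4+1+2+1+1 = 20, so the proportions are 0.05, 0.05, 0.35, 0.05, 0.05, 0.2, 0.05, 0.1, 0.05, 0.05 (working shown to 5 dp, full precision carried).
Each pᵢ log₂ pᵢ term: 0.05×(-4.32193)=-0.21610, 0.05×(-4.32193)=-0.21610, 0.35×(-1.51457)=-0.53010, 0.05×(-4.32193)=-0.21610, 0.05×(-4.32193)=-0.21610, 0.2×(-2.32193)=-0.46439, 0.05×(-4.32193)=-0.21610, 0.1×(-3.32193)=-0.33219, 0.05×(-4.32193)=-0.21610, 0.05×(-4.32193)=-0.21610.
Sum = -2.83935, so H' = 2.839.

2.839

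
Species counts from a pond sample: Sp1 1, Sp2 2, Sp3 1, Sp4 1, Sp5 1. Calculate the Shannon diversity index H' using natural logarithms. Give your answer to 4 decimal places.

1.5607

Total N = 1+2+1+1+1 = 6, so the proportions are 0.166667, 0.333333, 0.166667, 0.166667, 0.166667 (working shown to 6 dp, full precision carried).
Each pᵢ ln pᵢ term: 0.166667×(-1.791759)=-0.298627, 0.333333×(-1.098612)=-0.366204, 0.166667×(-1.791759)=-0.298627, 0.166667×(-1.791759)=-0.298627, 0.166667×(-1.791759)=-0.298627.
Sum = -1.560710, so H' = 1.5607.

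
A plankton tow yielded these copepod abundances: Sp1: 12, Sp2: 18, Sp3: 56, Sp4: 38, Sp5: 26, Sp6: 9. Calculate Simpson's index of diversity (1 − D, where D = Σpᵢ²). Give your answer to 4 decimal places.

0.7704

Total N = 12+18+56+38+26+9 = 159, so the proportions are 0.075472, 0.113208, 0.352201, 0.238994, 0.163522, 0.056604 (working shown to 6 dp, full precision carried).
D = 0.075472² + 0.113208² + 0.352201² + 0.238994² + 0.163522² + 0.056604² = 0.005696 + 0.012816 + 0.124046 + 0.057118 + 0.026739 + 0.003204 = 0.229619.
So 1 − D = 0.770381, i.e. 0.7704 to 4 decimal places.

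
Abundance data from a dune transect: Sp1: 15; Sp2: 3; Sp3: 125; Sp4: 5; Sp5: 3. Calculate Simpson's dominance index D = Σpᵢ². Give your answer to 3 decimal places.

0.697

Total N = 15+3+125+5+3 = 151, so the proportions are 0.09934, 0.01987, 0.82781, 0.03311, 0.01987 (working shown to 5 dp, full precision carried).
D = 0.09934² + 0.01987² + 0.82781² + 0.03311² + 0.01987² = 0.00987 + 0.00039 + 0.68528 + 0.00110 + 0.00039 = 0.69703.
To 3 decimal places, D = 0.697.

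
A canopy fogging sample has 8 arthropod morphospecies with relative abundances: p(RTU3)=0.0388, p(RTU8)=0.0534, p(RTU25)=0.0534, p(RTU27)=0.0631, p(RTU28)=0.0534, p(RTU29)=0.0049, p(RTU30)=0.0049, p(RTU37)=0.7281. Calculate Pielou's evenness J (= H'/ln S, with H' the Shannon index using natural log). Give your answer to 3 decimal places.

H' = −Σ pᵢ ln pᵢ = −((-0.12607) + (-0.15646) + (-0.15646) + (-0.17435) + (-0.15646) + (-0.02606) + (-0.02606) + (-0.23104)) = 1.05296 (working shown to 5 dp, full precision carried).
With S = 8 species, ln S = 2.07944, so J = 1.05296/2.07944 = 0.50637, i.e. 0.506 to 3 decimal places.

0.506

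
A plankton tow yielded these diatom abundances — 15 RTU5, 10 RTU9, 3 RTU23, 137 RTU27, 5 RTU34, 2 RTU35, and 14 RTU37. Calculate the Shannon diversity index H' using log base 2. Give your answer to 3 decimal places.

Total N = 15+10+3+137+5+2+14 = 186, so the proportions are 0.08065, 0.05376, 0.01613, 0.73656, 0.02688, 0.01075, 0.07527 (working shown to 5 dp, full precision carried).
Each pᵢ log₂ pᵢ term: 0.08065×(-3.63227)=-0.29292, 0.05376×(-4.21723)=-0.22673, 0.01613×(-5.95420)=-0.09604, 0.73656×(-0.44113)=-0.32492, 0.02688×(-5.21723)=-0.14025, 0.01075×(-6.53916)=-0.07031, 0.07527×(-3.73180)=-0.28089.
Sum = -1.43206, so H' = 1.432.

1.432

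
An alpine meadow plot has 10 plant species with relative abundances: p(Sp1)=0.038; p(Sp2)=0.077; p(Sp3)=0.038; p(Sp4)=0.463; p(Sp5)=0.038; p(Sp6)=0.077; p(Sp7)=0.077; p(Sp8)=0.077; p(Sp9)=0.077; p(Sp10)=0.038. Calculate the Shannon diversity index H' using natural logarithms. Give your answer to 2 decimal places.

Each pᵢ ln pᵢ term (working shown to 4 dp, full precision carried): 0.038×(-3.2702)=-0.1243, 0.077×(-2.5639)=-0.1974, 0.038×(-3.2702)=-0.1243, 0.463×(-0.7700)=-0.3565, 0.038×(-3.2702)=-0.1243, 0.077×(-2.5639)=-0.1974, 0.077×(-2.5639)=-0.1974, 0.077×(-2.5639)=-0.1974, 0.077×(-2.5639)=-0.1974, 0.038×(-3.2702)=-0.1243.
Sum = -1.8407, so H' = 1.84.

1.84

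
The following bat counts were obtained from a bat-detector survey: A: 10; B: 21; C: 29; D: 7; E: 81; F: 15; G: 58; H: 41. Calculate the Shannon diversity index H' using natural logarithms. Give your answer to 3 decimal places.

1.818

Total N = 10+21+29+7+81+15+58+41 = 262, so the proportions are 0.03817, 0.08015, 0.11069, 0.02672, 0.30916, 0.05725, 0.22137, 0.15649 (working shown to 5 dp, full precision carried).
Each pᵢ ln pᵢ term: 0.03817×(-3.26576)=-0.12465, 0.08015×(-2.52382)=-0.20229, 0.11069×(-2.20105)=-0.24363, 0.02672×(-3.62243)=-0.09678, 0.30916×(-1.17390)=-0.36292, 0.05725×(-2.86029)=-0.16376, 0.22137×(-1.50790)=-0.33381, 0.15649×(-1.85477)=-0.29025.
Sum = -1.81809, so H' = 1.818.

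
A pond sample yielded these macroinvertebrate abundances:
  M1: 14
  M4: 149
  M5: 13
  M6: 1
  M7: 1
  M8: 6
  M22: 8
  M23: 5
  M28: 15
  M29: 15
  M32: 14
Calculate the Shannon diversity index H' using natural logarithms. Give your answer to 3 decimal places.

1.462

Total N = 14+149+13+1+1+6+8+5+15+15+14 = 241, so the proportions are 0.05809, 0.61826, 0.05394, 0.00415, 0.00415, 0.0249, 0.0332, 0.02075, 0.06224, 0.06224, 0.05809 (working shown to 5 dp, full precision carried).
Each pᵢ ln pᵢ term: 0.05809×(-2.84574)=-0.16531, 0.61826×(-0.48085)=-0.29729, 0.05394×(-2.91985)=-0.15750, 0.00415×(-5.48480)=-0.02276, 0.00415×(-5.48480)=-0.02276, 0.0249×(-3.69304)=-0.09194, 0.0332×(-3.40536)=-0.11304, 0.02075×(-3.87536)=-0.08040, 0.06224×(-2.77675)=-0.17283, 0.06224×(-2.77675)=-0.17283, 0.05809×(-2.84574)=-0.16531.
Sum = -1.46197, so H' = 1.462.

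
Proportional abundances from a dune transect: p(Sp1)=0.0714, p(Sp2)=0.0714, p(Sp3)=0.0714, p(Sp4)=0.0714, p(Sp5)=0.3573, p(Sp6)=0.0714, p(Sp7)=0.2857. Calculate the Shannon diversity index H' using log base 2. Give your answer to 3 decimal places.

Each pᵢ log₂ pᵢ term (working shown to 5 dp, full precision carried): 0.0714×(-3.80793)=-0.27189, 0.0714×(-3.80793)=-0.27189, 0.0714×(-3.80793)=-0.27189, 0.0714×(-3.80793)=-0.27189, 0.3573×(-1.48479)=-0.53052, 0.0714×(-3.80793)=-0.27189, 0.2857×(-1.80743)=-0.51638.
Sum = -2.40633, so H' = 2.406.

2.406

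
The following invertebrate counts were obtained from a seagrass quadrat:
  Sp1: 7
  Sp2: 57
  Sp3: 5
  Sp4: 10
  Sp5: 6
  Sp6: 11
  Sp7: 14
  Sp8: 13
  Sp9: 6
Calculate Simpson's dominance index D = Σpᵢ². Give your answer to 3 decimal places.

Total N = 7+57+5+10+6+11+14+13+6 = 129, so the proportions are 0.05426, 0.44186, 0.03876, 0.07752, 0.04651, 0.08527, 0.10853, 0.10078, 0.04651 (working shown to 5 dp, full precision carried).
D = 0.05426² + 0.44186² + 0.03876² + 0.07752² + 0.04651² + 0.08527² + 0.10853² + 0.10078² + 0.04651² = 0.00294 + 0.19524 + 0.00150 + 0.00601 + 0.00216 + 0.00727 + 0.01178 + 0.01016 + 0.00216 = 0.23923.
To 3 decimal places, D = 0.239.

0.239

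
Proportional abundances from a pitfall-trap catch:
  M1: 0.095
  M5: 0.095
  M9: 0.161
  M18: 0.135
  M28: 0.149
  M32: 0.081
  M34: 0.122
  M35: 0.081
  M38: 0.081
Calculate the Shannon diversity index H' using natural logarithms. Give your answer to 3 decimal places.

Each pᵢ ln pᵢ term (working shown to 5 dp, full precision carried): 0.095×(-2.35388)=-0.22362, 0.095×(-2.35388)=-0.22362, 0.161×(-1.82635)=-0.29404, 0.135×(-2.00248)=-0.27033, 0.149×(-1.90381)=-0.28367, 0.081×(-2.51331)=-0.20358, 0.122×(-2.10373)=-0.25666, 0.081×(-2.51331)=-0.20358, 0.081×(-2.51331)=-0.20358.
Sum = -2.16267, so H' = 2.163.

2.163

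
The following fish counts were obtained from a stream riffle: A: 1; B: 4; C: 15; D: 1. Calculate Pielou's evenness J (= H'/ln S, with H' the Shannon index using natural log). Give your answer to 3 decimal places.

Total N = 1+4+15+1 = 21, so the proportions are 0.04762, 0.19048, 0.71429, 0.04762 (working shown to 5 dp, full precision carried).
H' = −Σ pᵢ ln pᵢ = −((-0.14498) + (-0.31585) + (-0.24034) + (-0.14498)) = 0.84614.
With S = 4 species, ln S = 1.38629, so J = 0.84614/1.38629 = 0.61036, i.e. 0.610 to 3 decimal places.

0.610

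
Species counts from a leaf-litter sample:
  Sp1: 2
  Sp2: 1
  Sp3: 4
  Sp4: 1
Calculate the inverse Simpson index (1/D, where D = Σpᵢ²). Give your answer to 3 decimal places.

2.909

Total N = 2+1+4+1 = 8, so the proportions are 0.25, 0.125, 0.5, 0.125 (working shown to 6 dp, full precision carried).
D = 0.25² + 0.125² + 0.5² + 0.125² = 0.062500 + 0.015625 + 0.250000 + 0.015625 = 0.343750.
So 1/D = 2.90909, i.e. 2.909 to 3 decimal places.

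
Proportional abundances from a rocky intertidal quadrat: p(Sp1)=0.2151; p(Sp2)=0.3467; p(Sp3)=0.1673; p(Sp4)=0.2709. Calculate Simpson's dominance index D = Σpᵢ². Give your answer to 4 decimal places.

D = 0.2151² + 0.3467² + 0.1673² + 0.2709² = 0.046268 + 0.120201 + 0.027989 + 0.073387 = 0.267845 (working shown to 6 dp, full precision carried).
To 4 decimal places, D = 0.2678.

0.2678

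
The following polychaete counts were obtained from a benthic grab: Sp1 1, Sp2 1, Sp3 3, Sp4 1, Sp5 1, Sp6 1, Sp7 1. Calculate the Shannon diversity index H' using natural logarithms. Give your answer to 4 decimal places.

1.8310

Total N = 1+1+3+1+1+1+1 = 9, so the proportions are 0.111111, 0.111111, 0.333333, 0.111111, 0.111111, 0.111111, 0.111111 (working shown to 6 dp, full precision carried).
Each pᵢ ln pᵢ term: 0.111111×(-2.197225)=-0.244136, 0.111111×(-2.197225)=-0.244136, 0.333333×(-1.098612)=-0.366204, 0.111111×(-2.197225)=-0.244136, 0.111111×(-2.197225)=-0.244136, 0.111111×(-2.197225)=-0.244136, 0.111111×(-2.197225)=-0.244136.
Sum = -1.831020, so H' = 1.8310.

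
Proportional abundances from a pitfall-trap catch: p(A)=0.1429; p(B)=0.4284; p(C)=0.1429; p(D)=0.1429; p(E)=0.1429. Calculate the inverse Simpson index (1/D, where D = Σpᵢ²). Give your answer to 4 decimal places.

D = 0.1429² + 0.4284² + 0.1429² + 0.1429² + 0.1429² = 0.02042041 + 0.18352656 + 0.02042041 + 0.02042041 + 0.02042041 = 0.26520820 (working shown to 8 dp, full precision carried).
So 1/D = 3.770622, i.e. 3.7706 to 4 decimal places.

3.7706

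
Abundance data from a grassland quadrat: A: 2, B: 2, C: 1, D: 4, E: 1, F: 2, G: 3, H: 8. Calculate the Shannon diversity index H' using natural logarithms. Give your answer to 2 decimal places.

Total N = 2+2+1+4+1+2+3+8 = 23, so the proportions are 0.087, 0.087, 0.0435, 0.1739, 0.0435, 0.087, 0.1304, 0.3478 (working shown to 4 dp, full precision carried).
Each pᵢ ln pᵢ term: 0.087×(-2.4423)=-0.2124, 0.087×(-2.4423)=-0.2124, 0.0435×(-3.1355)=-0.1363, 0.1739×(-1.7492)=-0.3042, 0.0435×(-3.1355)=-0.1363, 0.087×(-2.4423)=-0.2124, 0.1304×(-2.0369)=-0.2657, 0.3478×(-1.0561)=-0.3673.
Sum = -1.8470, so H' = 1.85.

1.85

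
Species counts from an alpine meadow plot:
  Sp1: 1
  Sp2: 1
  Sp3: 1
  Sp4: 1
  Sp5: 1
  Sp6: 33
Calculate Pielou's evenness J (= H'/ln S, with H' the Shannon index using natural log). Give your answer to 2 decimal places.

Total N = 1+1+1+1+1+33 = 38, so the proportions are 0.0263, 0.0263, 0.0263, 0.0263, 0.0263, 0.8684 (working shown to 4 dp, full precision carried).
H' = −Σ pᵢ ln pᵢ = −((-0.0957) + (-0.0957) + (-0.0957) + (-0.0957) + (-0.0957) + (-0.1225)) = 0.6011.
With S = 6 species, ln S = 1.7918, so J = 0.6011/1.7918 = 0.3355, i.e. 0.34 to 2 decimal places.

0.34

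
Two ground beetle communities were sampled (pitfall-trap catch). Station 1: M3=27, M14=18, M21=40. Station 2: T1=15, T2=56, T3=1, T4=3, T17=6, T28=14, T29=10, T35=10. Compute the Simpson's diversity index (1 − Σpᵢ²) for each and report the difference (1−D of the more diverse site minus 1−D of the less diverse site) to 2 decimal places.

Station 1: N=85, proportions 0.3176, 0.2118, 0.4706, giving 1−D = 0.6328 (working shown to 4 dp, full precision carried).
Station 2: N=115, proportions 0.1304, 0.487, 0.0087, 0.0261, 0.0522, 0.1217, 0.087, 0.087, giving 1−D = 0.7124.
Difference = |0.6328 − 0.7124| = 0.0796, i.e. 0.08 to 2 decimal places.

0.08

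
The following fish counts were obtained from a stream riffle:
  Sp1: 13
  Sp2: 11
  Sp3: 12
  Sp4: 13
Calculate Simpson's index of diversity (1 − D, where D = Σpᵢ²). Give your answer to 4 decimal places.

0.7489

Total N = 13+11+12+13 = 49, so the proportions are 0.265306, 0.22449, 0.244898, 0.265306 (working shown to 6 dp, full precision carried).
D = 0.265306² + 0.22449² + 0.244898² + 0.265306² = 0.070387 + 0.050396 + 0.059975 + 0.070387 = 0.251145.
So 1 − D = 0.748855, i.e. 0.7489 to 4 decimal places.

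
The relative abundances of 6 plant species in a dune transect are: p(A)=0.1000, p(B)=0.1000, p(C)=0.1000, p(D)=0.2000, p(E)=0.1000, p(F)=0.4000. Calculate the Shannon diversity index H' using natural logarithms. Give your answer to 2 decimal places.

1.61

Each pᵢ ln pᵢ term (working shown to 4 dp, full precision carried): 0.1×(-2.3026)=-0.2303, 0.1×(-2.3026)=-0.2303, 0.1×(-2.3026)=-0.2303, 0.2×(-1.6094)=-0.3219, 0.1×(-2.3026)=-0.2303, 0.4×(-0.9163)=-0.3665.
Sum = -1.6094, so H' = 1.61.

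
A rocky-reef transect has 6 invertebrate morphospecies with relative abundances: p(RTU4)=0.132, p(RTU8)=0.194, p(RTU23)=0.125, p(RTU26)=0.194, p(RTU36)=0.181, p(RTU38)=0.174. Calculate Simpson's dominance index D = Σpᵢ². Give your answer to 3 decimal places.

D = 0.132² + 0.194² + 0.125² + 0.194² + 0.181² + 0.174² = 0.01742 + 0.03764 + 0.01562 + 0.03764 + 0.03276 + 0.03028 = 0.17136 (working shown to 5 dp, full precision carried).
To 3 decimal places, D = 0.171.

0.171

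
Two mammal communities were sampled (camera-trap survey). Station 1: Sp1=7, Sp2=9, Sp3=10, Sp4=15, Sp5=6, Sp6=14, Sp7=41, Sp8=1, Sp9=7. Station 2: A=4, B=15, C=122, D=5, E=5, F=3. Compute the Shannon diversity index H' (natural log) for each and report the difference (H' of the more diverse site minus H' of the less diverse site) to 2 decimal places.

Station 1: N=110, proportions 0.0636, 0.0818, 0.0909, 0.1364, 0.0545, 0.1273, 0.3727, 0.0091, 0.0636, giving H' = 1.8767 (working shown to 4 dp, full precision carried).
Station 2: N=154, proportions 0.026, 0.0974, 0.7922, 0.0325, 0.0325, 0.0195, giving H' = 0.8055.
Difference = |1.8767 − 0.8055| = 1.0712, i.e. 1.07 to 2 decimal places.

1.07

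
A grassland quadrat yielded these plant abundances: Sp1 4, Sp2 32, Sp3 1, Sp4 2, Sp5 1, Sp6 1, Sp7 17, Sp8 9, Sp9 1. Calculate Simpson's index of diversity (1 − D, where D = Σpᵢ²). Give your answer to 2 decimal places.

0.69

Total N = 4+32+1+2+1+1+17+9+1 = 68, so the proportions are 0.0588, 0.4706, 0.0147, 0.0294, 0.0147, 0.0147, 0.25, 0.1324, 0.0147 (working shown to 4 dp, full precision carried).
D = 0.0588² + 0.4706² + 0.0147² + 0.0294² + 0.0147² + 0.0147² + 0.25² + 0.1324² + 0.0147² = 0.0035 + 0.2215 + 0.0002 + 0.0009 + 0.0002 + 0.0002 + 0.0625 + 0.0175 + 0.0002 = 0.3067.
So 1 − D = 0.6933, i.e. 0.69 to 2 decimal places.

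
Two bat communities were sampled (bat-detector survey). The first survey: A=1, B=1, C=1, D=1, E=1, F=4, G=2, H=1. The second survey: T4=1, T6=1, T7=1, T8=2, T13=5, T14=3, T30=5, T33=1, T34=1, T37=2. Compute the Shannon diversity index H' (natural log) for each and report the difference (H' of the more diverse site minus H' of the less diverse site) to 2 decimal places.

0.18

The first survey: N=12, proportions 0.08333, 0.08333, 0.08333, 0.08333, 0.08333, 0.33333, 0.16667, 0.08333, giving H' = 1.90728 (working shown to 5 dp, full precision carried).
The second survey: N=22, proportions 0.04545, 0.04545, 0.04545, 0.09091, 0.22727, 0.13636, 0.22727, 0.04545, 0.04545, 0.09091, giving H' = 2.08364.
Difference = |1.90728 − 2.08364| = 0.17636, i.e. 0.18 to 2 decimal places.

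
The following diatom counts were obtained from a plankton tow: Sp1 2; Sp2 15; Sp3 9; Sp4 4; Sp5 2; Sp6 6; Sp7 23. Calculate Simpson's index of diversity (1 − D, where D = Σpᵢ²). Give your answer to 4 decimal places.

Total N = 2+15+9+4+2+6+23 = 61, so the proportions are 0.032787, 0.245902, 0.147541, 0.065574, 0.032787, 0.098361, 0.377049 (working shown to 6 dp, full precision carried).
D = 0.032787² + 0.245902² + 0.147541² + 0.065574² + 0.032787² + 0.098361² + 0.377049² = 0.001075 + 0.060468 + 0.021768 + 0.004300 + 0.001075 + 0.009675 + 0.142166 = 0.240527.
So 1 − D = 0.759473, i.e. 0.7595 to 4 decimal places.

0.7595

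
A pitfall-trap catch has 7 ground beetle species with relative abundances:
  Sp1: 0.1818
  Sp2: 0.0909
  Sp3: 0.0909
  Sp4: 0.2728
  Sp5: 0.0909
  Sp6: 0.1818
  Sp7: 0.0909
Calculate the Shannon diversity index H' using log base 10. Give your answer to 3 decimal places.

Each pᵢ log₁₀ pᵢ term (working shown to 5 dp, full precision carried): 0.1818×(-0.74041)=-0.13461, 0.0909×(-1.04144)=-0.09467, 0.0909×(-1.04144)=-0.09467, 0.2728×(-0.56416)=-0.15390, 0.0909×(-1.04144)=-0.09467, 0.1818×(-0.74041)=-0.13461, 0.0909×(-1.04144)=-0.09467.
Sum = -0.80178, so H' = 0.802.

0.802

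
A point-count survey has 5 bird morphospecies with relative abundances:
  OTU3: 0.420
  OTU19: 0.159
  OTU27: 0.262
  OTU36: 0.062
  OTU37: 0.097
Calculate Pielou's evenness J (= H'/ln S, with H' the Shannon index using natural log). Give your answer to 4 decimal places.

0.8738

H' = −Σ pᵢ ln pᵢ = −((-0.364350) + (-0.292377) + (-0.350926) + (-0.172398) + (-0.226305)) = 1.406357 (working shown to 6 dp, full precision carried).
With S = 5 species, ln S = 1.609438, so J = 1.406357/1.609438 = 0.873819, i.e. 0.8738 to 4 decimal places.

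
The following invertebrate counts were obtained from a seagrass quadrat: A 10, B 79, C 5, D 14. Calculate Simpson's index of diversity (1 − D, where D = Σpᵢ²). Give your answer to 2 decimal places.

Total N = 10+79+5+14 = 108, so the proportions are 0.0926, 0.7315, 0.0463, 0.1296 (working shown to 4 dp, full precision carried).
D = 0.0926² + 0.7315² + 0.0463² + 0.1296² = 0.0086 + 0.5351 + 0.0021 + 0.0168 = 0.5626.
So 1 − D = 0.4374, i.e. 0.44 to 2 decimal places.

0.44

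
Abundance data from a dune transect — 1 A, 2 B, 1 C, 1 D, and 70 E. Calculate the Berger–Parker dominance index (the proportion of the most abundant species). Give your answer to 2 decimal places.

Total N = 1+2+1+1+70 = 75, so the proportions are 0.0133, 0.0267, 0.0133, 0.0133, 0.9333 (working shown to 4 dp, full precision carried).
The largest proportion is 0.9333, i.e. d = 0.93 to 2 decimal places.

0.93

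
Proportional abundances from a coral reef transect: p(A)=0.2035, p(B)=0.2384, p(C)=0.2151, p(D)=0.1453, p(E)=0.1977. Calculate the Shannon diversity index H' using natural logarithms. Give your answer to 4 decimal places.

1.5971

Each pᵢ ln pᵢ term (working shown to 6 dp, full precision carried): 0.2035×(-1.592089)=-0.323990, 0.2384×(-1.433805)=-0.341819, 0.2151×(-1.536652)=-0.330534, 0.1453×(-1.928955)=-0.280277, 0.1977×(-1.621005)=-0.320473.
Sum = -1.597093, so H' = 1.5971.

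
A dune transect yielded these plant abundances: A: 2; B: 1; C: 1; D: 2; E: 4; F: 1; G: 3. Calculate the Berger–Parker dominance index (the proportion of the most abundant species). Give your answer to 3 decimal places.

Total N = 2+1+1+2+4+1+3 = 14, so the proportions are 0.14286, 0.07143, 0.07143, 0.14286, 0.28571, 0.07143, 0.21429 (working shown to 5 dp, full precision carried).
The largest proportion is 0.28571, i.e. d = 0.286 to 3 decimal places.

0.286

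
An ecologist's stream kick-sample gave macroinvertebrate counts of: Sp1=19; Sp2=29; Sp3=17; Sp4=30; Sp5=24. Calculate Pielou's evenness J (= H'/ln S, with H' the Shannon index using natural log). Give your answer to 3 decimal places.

Total N = 19+29+17+30+24 = 119, so the proportions are 0.15966, 0.2437, 0.14286, 0.2521, 0.20168 (working shown to 5 dp, full precision carried).
H' = −Σ pᵢ ln pᵢ = −((-0.29293) + (-0.34406) + (-0.27799) + (-0.34738) + (-0.32290)) = 1.58526.
With S = 5 species, ln S = 1.60944, so J = 1.58526/1.60944 = 0.98498, i.e. 0.985 to 3 decimal places.

0.985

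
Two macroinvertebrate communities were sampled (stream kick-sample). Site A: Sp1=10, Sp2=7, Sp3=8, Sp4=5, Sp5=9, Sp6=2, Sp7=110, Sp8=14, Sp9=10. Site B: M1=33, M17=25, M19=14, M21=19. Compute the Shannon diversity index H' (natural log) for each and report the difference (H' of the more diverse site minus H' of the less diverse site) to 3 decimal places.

0.058

Site A: N=175, proportions 0.05714, 0.04, 0.04571, 0.02857, 0.05143, 0.01143, 0.62857, 0.08, 0.05714, giving H' = 1.39612 (working shown to 5 dp, full precision carried).
Site B: N=91, proportions 0.36264, 0.27473, 0.15385, 0.20879, giving H' = 1.33781.
Difference = |1.39612 − 1.33781| = 0.05831, i.e. 0.058 to 3 decimal places.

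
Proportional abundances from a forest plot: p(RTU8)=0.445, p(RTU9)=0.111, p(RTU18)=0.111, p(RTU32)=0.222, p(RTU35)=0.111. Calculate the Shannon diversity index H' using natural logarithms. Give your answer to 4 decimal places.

1.4264

Each pᵢ ln pᵢ term (working shown to 6 dp, full precision carried): 0.445×(-0.809681)=-0.360308, 0.111×(-2.198225)=-0.244003, 0.111×(-2.198225)=-0.244003, 0.222×(-1.505078)=-0.334127, 0.111×(-2.198225)=-0.244003.
Sum = -1.426444, so H' = 1.4264.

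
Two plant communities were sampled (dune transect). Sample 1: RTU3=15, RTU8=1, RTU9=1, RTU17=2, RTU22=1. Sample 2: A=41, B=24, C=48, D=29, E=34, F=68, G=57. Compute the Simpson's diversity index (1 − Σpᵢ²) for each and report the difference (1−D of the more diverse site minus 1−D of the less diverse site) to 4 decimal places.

Sample 1: N=20, proportions 0.75, 0.05, 0.05, 0.1, 0.05, giving 1−D = 0.420000 (working shown to 6 dp, full precision carried).
Sample 2: N=301, proportions 0.136213, 0.079734, 0.159468, 0.096346, 0.112957, 0.225914, 0.189369, giving 1−D = 0.840719.
Difference = |0.420000 − 0.840719| = 0.420719, i.e. 0.4207 to 4 decimal places.

0.4207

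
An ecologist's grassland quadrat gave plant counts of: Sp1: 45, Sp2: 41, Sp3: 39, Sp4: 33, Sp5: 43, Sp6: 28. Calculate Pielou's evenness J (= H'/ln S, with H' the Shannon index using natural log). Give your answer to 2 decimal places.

0.99

Total N = 45+41+39+33+43+28 = 229, so the proportions are 0.1965, 0.179, 0.1703, 0.1441, 0.1878, 0.1223 (working shown to 4 dp, full precision carried).
H' = −Σ pᵢ ln pᵢ = −((-0.3197) + (-0.3080) + (-0.3015) + (-0.2792) + (-0.3141) + (-0.2570)) = 1.7793.
With S = 6 species, ln S = 1.7918, so J = 1.7793/1.7918 = 0.9931, i.e. 0.99 to 2 decimal places.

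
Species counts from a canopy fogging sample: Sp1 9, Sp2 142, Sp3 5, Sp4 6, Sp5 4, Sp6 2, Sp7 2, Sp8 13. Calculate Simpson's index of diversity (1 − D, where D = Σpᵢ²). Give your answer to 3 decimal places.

0.388

Total N = 9+142+5+6+4+2+2+13 = 183, so the proportions are 0.04918, 0.77596, 0.02732, 0.03279, 0.02186, 0.01093, 0.01093, 0.07104 (working shown to 5 dp, full precision carried).
D = 0.04918² + 0.77596² + 0.02732² + 0.03279² + 0.02186² + 0.01093² + 0.01093² + 0.07104² = 0.00242 + 0.60211 + 0.00075 + 0.00107 + 0.00048 + 0.00012 + 0.00012 + 0.00505 = 0.61211.
So 1 − D = 0.38789, i.e. 0.388 to 3 decimal places.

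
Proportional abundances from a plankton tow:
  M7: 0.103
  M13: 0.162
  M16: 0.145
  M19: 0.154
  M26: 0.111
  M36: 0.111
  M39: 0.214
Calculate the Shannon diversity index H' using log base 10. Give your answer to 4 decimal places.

Each pᵢ log₁₀ pᵢ term (working shown to 6 dp, full precision carried): 0.103×(-0.987163)=-0.101678, 0.162×(-0.790485)=-0.128059, 0.145×(-0.838632)=-0.121602, 0.154×(-0.812479)=-0.125122, 0.111×(-0.954677)=-0.105969, 0.111×(-0.954677)=-0.105969, 0.214×(-0.669586)=-0.143291.
Sum = -0.831690, so H' = 0.8317.

0.8317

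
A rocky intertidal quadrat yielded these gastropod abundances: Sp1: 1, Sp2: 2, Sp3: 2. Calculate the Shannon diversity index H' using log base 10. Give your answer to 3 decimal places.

Total N = 1+2+2 = 5, so the proportions are 0.2, 0.4, 0.4 (working shown to 5 dp, full precision carried).
Each pᵢ log₁₀ pᵢ term: 0.2×(-0.69897)=-0.13979, 0.4×(-0.39794)=-0.15918, 0.4×(-0.39794)=-0.15918.
Sum = -0.45815, so H' = 0.458.

0.458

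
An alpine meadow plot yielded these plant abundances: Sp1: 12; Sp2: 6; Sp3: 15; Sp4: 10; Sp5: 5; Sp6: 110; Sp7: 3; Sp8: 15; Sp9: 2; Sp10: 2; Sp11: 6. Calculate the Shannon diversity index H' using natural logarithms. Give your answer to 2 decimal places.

1.53

Total N = 12+6+15+10+5+110+3+15+2+2+6 = 186, so the proportions are 0.0645, 0.0323, 0.0806, 0.0538, 0.0269, 0.5914, 0.0161, 0.0806, 0.0108, 0.0108, 0.0323 (working shown to 4 dp, full precision carried).
Each pᵢ ln pᵢ term: 0.0645×(-2.7408)=-0.1768, 0.0323×(-3.4340)=-0.1108, 0.0806×(-2.5177)=-0.2030, 0.0538×(-2.9232)=-0.1572, 0.0269×(-3.6163)=-0.0972, 0.5914×(-0.5253)=-0.3106, 0.0161×(-4.1271)=-0.0666, 0.0806×(-2.5177)=-0.2030, 0.0108×(-4.5326)=-0.0487, 0.0108×(-4.5326)=-0.0487, 0.0323×(-3.4340)=-0.1108.
Sum = -1.5335, so H' = 1.53.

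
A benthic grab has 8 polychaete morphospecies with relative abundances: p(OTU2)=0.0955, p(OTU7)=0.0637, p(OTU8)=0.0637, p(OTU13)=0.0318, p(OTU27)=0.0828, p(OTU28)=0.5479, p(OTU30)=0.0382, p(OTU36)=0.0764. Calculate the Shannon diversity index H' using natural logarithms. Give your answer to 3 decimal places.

1.542

Each pᵢ ln pᵢ term (working shown to 5 dp, full precision carried): 0.0955×(-2.34863)=-0.22429, 0.0637×(-2.75357)=-0.17540, 0.0637×(-2.75357)=-0.17540, 0.0318×(-3.44829)=-0.10966, 0.0828×(-2.49133)=-0.20628, 0.5479×(-0.60166)=-0.32965, 0.0382×(-3.26492)=-0.12472, 0.0764×(-2.57177)=-0.19648.
Sum = -1.54189, so H' = 1.542.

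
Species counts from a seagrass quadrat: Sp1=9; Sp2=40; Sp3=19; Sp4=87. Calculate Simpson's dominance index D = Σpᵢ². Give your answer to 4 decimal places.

Total N = 9+40+19+87 = 155, so the proportions are 0.058065, 0.258065, 0.122581, 0.56129 (working shown to 6 dp, full precision carried).
D = 0.058065² + 0.258065² + 0.122581² + 0.56129² = 0.003371 + 0.066597 + 0.015026 + 0.315047 = 0.400042.
To 4 decimal places, D = 0.4000.

0.4000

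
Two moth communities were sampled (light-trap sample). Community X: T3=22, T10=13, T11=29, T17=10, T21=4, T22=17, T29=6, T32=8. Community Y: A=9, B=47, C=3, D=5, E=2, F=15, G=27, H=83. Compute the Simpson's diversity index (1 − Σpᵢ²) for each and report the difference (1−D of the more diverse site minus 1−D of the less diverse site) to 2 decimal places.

Community X: N=109, proportions 0.20183, 0.11927, 0.26606, 0.09174, 0.0367, 0.15596, 0.05505, 0.07339, giving 1−D = 0.83175 (working shown to 5 dp, full precision carried).
Community Y: N=191, proportions 0.04712, 0.24607, 0.01571, 0.02618, 0.01047, 0.07853, 0.14136, 0.43455, giving 1−D = 0.72120.
Difference = |0.83175 − 0.72120| = 0.11055, i.e. 0.11 to 2 decimal places.

0.11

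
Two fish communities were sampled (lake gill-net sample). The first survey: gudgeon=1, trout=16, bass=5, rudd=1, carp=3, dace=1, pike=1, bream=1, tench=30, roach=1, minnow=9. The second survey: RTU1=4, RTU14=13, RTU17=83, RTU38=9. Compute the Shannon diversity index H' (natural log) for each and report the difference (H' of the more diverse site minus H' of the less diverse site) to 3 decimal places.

The first survey: N=69, proportions 0.01449, 0.23188, 0.07246, 0.01449, 0.04348, 0.01449, 0.01449, 0.01449, 0.43478, 0.01449, 0.13043, giving H' = 1.66142 (working shown to 5 dp, full precision carried).
The second survey: N=109, proportions 0.0367, 0.11927, 0.76147, 0.08257, giving H' = 0.78834.
Difference = |1.66142 − 0.78834| = 0.87308, i.e. 0.873 to 3 decimal places.

0.873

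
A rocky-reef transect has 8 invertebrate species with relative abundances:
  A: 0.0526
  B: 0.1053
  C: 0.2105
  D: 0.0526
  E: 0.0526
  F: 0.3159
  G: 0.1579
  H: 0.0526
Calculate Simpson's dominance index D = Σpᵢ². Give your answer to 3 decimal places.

0.191

D = 0.0526² + 0.1053² + 0.2105² + 0.0526² + 0.0526² + 0.3159² + 0.1579² + 0.0526² = 0.00277 + 0.01109 + 0.04431 + 0.00277 + 0.00277 + 0.09979 + 0.02493 + 0.00277 = 0.19119 (working shown to 5 dp, full precision carried).
To 3 decimal places, D = 0.191.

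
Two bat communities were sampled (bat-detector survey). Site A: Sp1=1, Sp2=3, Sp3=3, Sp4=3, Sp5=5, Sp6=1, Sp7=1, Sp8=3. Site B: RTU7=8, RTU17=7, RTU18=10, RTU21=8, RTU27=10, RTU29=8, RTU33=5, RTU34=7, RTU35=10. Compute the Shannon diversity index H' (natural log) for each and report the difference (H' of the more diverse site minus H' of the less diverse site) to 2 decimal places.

Site A: N=20, proportions 0.05, 0.15, 0.15, 0.15, 0.25, 0.05, 0.05, 0.15, giving H' = 1.9342 (working shown to 4 dp, full precision carried).
Site B: N=73, proportions 0.1096, 0.0959, 0.137, 0.1096, 0.137, 0.1096, 0.0685, 0.0959, 0.137, giving H' = 2.1771.
Difference = |1.9342 − 2.1771| = 0.2429, i.e. 0.24 to 2 decimal places.

0.24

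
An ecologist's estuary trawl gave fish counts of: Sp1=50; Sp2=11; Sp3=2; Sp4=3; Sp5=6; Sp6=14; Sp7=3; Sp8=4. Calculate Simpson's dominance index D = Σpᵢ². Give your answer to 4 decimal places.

0.3343

Total N = 50+11+2+3+6+14+3+4 = 93, so the proportions are 0.537634, 0.11828, 0.021505, 0.032258, 0.064516, 0.150538, 0.032258, 0.043011 (working shown to 6 dp, full precision carried).
D = 0.537634² + 0.11828² + 0.021505² + 0.032258² + 0.064516² + 0.150538² + 0.032258² + 0.043011² = 0.289051 + 0.013990 + 0.000462 + 0.001041 + 0.004162 + 0.022662 + 0.001041 + 0.001850 = 0.334258.
To 4 decimal places, D = 0.3343.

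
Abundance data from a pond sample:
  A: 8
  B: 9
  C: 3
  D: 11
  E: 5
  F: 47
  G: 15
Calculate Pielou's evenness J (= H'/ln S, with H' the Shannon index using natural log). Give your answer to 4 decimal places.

0.8056

Total N = 8+9+3+11+5+47+15 = 98, so the proportions are 0.081633, 0.091837, 0.030612, 0.112245, 0.05102, 0.479592, 0.153061 (working shown to 6 dp, full precision carried).
H' = −Σ pᵢ ln pᵢ = −((-0.204533) + (-0.219283) + (-0.106725) + (-0.245488) + (-0.151813) + (-0.352414) + (-0.287283)) = 1.567538.
With S = 7 species, ln S = 1.945910, so J = 1.567538/1.945910 = 0.805555, i.e. 0.8056 to 4 decimal places.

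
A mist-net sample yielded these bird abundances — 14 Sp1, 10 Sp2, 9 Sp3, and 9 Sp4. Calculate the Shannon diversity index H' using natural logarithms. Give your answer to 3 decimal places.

Total N = 14+10+9+9 = 42, so the proportions are 0.33333, 0.2381, 0.21429, 0.21429 (working shown to 5 dp, full precision carried).
Each pᵢ ln pᵢ term: 0.33333×(-1.09861)=-0.36620, 0.2381×(-1.43508)=-0.34169, 0.21429×(-1.54045)=-0.33010, 0.21429×(-1.54045)=-0.33010.
Sum = -1.36808, so H' = 1.368.

1.368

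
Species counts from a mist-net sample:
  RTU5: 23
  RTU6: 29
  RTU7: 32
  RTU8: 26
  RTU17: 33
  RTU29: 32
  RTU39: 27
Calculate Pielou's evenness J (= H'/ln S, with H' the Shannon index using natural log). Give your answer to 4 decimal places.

Total N = 23+29+32+26+33+32+27 = 202, so the proportions are 0.113861, 0.143564, 0.158416, 0.128713, 0.163366, 0.158416, 0.133663 (working shown to 6 dp, full precision carried).
H' = −Σ pᵢ ln pᵢ = −((-0.247395) + (-0.278654) + (-0.291886) + (-0.263883) + (-0.295981) + (-0.291886) + (-0.268988)) = 1.938674.
With S = 7 species, ln S = 1.945910, so J = 1.938674/1.945910 = 0.996281, i.e. 0.9963 to 4 decimal places.

0.9963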